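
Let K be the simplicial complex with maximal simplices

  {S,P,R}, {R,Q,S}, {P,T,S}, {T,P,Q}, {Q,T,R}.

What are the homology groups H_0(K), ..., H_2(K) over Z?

H_0 ≅ Z,  H_1 ≅ Z,  H_2 = 0.

Fix the vertex order P < Q < R < S < T and write every simplex with vertices in increasing order. Then dim K = 2 and the simplices of K are:

  0-simplices (5): P, Q, R, S, T
  1-simplices (10): PQ, PR, PS, PT, QR, QS, QT, RS, RT, ST
  2-simplices (5): PQT, PRS, PST, QRS, QRT

giving chain groups C_0 ≅ Z^5, C_1 ≅ Z^10, C_2 ≅ Z^5.

∂_1: C_1 → C_0 is given by ∂[p,q] = [q] − [p]. For instance
  ∂PQ = Q − P.
The resulting 5×10 matrix has rank 4, and its Smith normal form has invariant factors (1,1,1,1).

The boundary map ∂_2: C_2 → C_1 maps a triangle to the signed sum of its edges. For instance
  ∂QRS = RS − QS + QR,
  ∂PRS = RS − PS + PR.
As a 10×5 matrix over Z this has rank 5, with invariant factors (1,1,1,1,1).

Now H_k = ker ∂_k / im ∂_{k+1}, so:

  H_0: rank C_0 − rank ∂_1 = 5 − 4 = 1, and the invariant factors of ∂_1 are all 1, so H_0 = Z.
  H_1: rank ker ∂_1 − rank ∂_2 = (10 − 4) − 5 = 1, and the invariant factors of ∂_2 are all 1, so H_1 = Z.
  H_2: rank ker ∂_2 − rank ∂_3 = (5 − 5) − 0 = 0, and there is no ∂_3, so H_2 = 0.

As a check, the Euler characteristic is 5 − 10 + 5 = 0, which agrees with 1 − 1 + 0 = 0.
(K is a triangulation of the Möbius band.)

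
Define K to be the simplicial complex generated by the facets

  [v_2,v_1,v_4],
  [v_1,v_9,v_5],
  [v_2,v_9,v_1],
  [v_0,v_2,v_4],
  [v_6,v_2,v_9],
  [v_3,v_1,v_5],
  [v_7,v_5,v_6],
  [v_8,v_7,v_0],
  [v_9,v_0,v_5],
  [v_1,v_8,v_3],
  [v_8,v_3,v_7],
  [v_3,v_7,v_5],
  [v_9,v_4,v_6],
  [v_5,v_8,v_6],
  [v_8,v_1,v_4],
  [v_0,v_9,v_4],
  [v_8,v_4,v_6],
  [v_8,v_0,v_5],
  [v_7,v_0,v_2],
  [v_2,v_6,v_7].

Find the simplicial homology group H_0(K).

H_0 = Z.

Fix the vertex order v_0 < v_1 < v_2 < v_3 < v_4 < v_5 < v_6 < v_7 < v_8 < v_9 and write every simplex with vertices in increasing order. Then dim K = 2 and the simplices of K are:

  0-simplices (10): [v_0], [v_1], [v_2], [v_3], [v_4], [v_5], [v_6], [v_7], [v_8], [v_9]
  1-simplices (30): (30 of them)
  2-simplices (20): (20 of them)

so the chain groups are C_0 ≅ Z^10, C_1 ≅ Z^30, C_2 ≅ Z^20.

Boundary ∂_1: C_1 → C_0 maps an edge to its endpoints' difference, ∂[p,q] = q − p.
This gives a 10×30 integer matrix of rank 9; reducing to Smith normal form yields diagonal entries (1,1,1,1,1,1,1,1,1).

The boundary map ∂_2: C_2 → C_1 sends each 2-simplex [p,q,r] to [q,r] − [p,r] + [p,q]. For instance
  ∂[v_3,v_7,v_8] = [v_7,v_8] − [v_3,v_8] + [v_3,v_7],
  ∂[v_5,v_6,v_8] = [v_6,v_8] − [v_5,v_8] + [v_5,v_6].
As a 30×20 matrix over Z this has rank 20, with invariant factors (1,1,1,1,1,1,1,1,1,1,1,1,1,1,1,1,1,1,1,2).

Now H_k = ker ∂_k / im ∂_{k+1}, so:

  H_0: rank C_0 − rank ∂_1 = 10 − 9 = 1, and the invariant factors of ∂_1 are all 1, so H_0 ≅ Z.

(K is a triangulation of the Klein bottle.)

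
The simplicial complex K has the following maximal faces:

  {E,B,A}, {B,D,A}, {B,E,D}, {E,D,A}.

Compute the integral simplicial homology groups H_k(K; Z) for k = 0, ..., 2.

H_0 ≅ Z,  H_1 = 0,  H_2 ≅ Z.

Order the vertices as A < B < D < E. Listing each simplex with vertices in this order, K has dimension 2 with simplices:

  0-simplices (4): A, B, D, E
  1-simplices (6): AB, AD, AE, BD, BE, DE
  2-simplices (4): ABD, ABE, ADE, BDE

giving chain groups C_0 ≅ Z^4, C_1 ≅ Z^6, C_2 ≅ Z^4.

Boundary ∂_1: C_1 → C_0 sends each edge [p,q] (with p < q) to q − p. For instance
  ∂BE = E − B.
The resulting 4×6 matrix has rank 3, and its Smith normal form has invariant factors (1,1,1).

The boundary map ∂_2: C_2 → C_1 sends each 2-simplex [p,q,r] to [q,r] − [p,r] + [p,q]. For instance
  ∂ABE = BE − AE + AB,
  ∂ADE = DE − AE + AD.
The 6×4 boundary matrix has rank 3 and Smith normal form diag(1,1,1).

Now H_k = ker ∂_k / im ∂_{k+1}, so:

  H_0: rank C_0 − rank ∂_1 = 4 − 3 = 1, and the invariant factors of ∂_1 are all 1, so H_0 ≅ Z.
  H_1: rank ker ∂_1 − rank ∂_2 = (6 − 3) − 3 = 0, and the invariant factors of ∂_2 are all 1, so H_1 ≅ 0.
  H_2: rank ker ∂_2 − rank ∂_3 = (4 − 3) − 0 = 1, and there is no ∂_3, so H_2 ≅ Z.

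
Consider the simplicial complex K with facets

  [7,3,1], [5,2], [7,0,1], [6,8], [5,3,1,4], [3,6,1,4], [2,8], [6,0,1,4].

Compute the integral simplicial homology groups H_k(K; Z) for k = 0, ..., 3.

H_0 ≅ Z,  H_1 ≅ Z,  H_2 = 0,  H_3 = 0.

Order the vertices as 0 < 1 < 2 < 3 < 4 < 5 < 6 < 7 < 8. Listing each simplex with vertices in this order, K has dimension 3 with simplices:

  0-simplices (9): [0], [1], [2], [3], [4], [5], [6], [7], [8]
  1-simplices (18): [0,1], [0,4], [0,6], [0,7], [1,3], [1,4], [1,5], [1,6], [1,7], [2,5], [2,8], [3,4], [3,5], [3,6], [3,7], [4,5], [4,6], [6,8]
  2-simplices (12): [0,1,4], [0,1,6], [0,1,7], [0,4,6], [1,3,4], [1,3,5], [1,3,6], [1,3,7], [1,4,5], [1,4,6], [3,4,5], [3,4,6]
  3-simplices (3): [0,1,4,6], [1,3,4,5], [1,3,4,6]

so the chain groups are C_0 ≅ Z^9, C_1 ≅ Z^18, C_2 ≅ Z^12, C_3 ≅ Z^3.

Boundary ∂_1: C_1 → C_0 maps an edge to its endpoints' difference, ∂[p,q] = q − p.
The 9×18 boundary matrix has rank 8 and Smith normal form diag(1,1,1,1,1,1,1,1).

∂_2: C_2 → C_1 sends each 2-simplex [p,q,r] to [q,r] − [p,r] + [p,q]. For instance
  ∂[1,3,5] = [3,5] − [1,5] + [1,3],
  ∂[0,1,6] = [1,6] − [0,6] + [0,1].
As a 18×12 matrix over Z this has rank 9, with invariant factors (1,1,1,1,1,1,1,1,1).

Boundary ∂_3: C_3 → C_2 sends each 3-simplex σ to the alternating sum Σ_i (−1)^i (σ with its i-th vertex removed). For instance
  ∂[0,1,4,6] = [1,4,6] − [0,4,6] + [0,1,6] − [0,1,4],
  ∂[1,3,4,6] = [3,4,6] − [1,4,6] + [1,3,6] − [1,3,4].
This gives a 12×3 integer matrix of rank 3; reducing to Smith normal form yields diagonal entries (1,1,1).

Now H_k = ker ∂_k / im ∂_{k+1}, so:

  H_0: rank C_0 − rank ∂_1 = 9 − 8 = 1, and the invariant factors of ∂_1 are all 1, so H_0 = Z.
  H_1: rank ker ∂_1 − rank ∂_2 = (18 − 8) − 9 = 1, and the invariant factors of ∂_2 are all 1, so H_1 = Z.
  H_2: rank ker ∂_2 − rank ∂_3 = (12 − 9) − 3 = 0, and the invariant factors of ∂_3 are all 1, so H_2 = 0.
  H_3: rank ker ∂_3 − rank ∂_4 = (3 − 3) − 0 = 0, and there is no ∂_4, so H_3 = 0.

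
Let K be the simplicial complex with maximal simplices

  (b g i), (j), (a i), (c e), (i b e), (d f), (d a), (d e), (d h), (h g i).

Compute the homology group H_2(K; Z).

Take the total order a < b < c < d < e < f < g < h < i < j on the vertex set. Then K (dimension 2) consists of the simplices:

  0-simplices (10): a, b, c, d, e, f, g, h, i, j
  1-simplices (13): ad, ai, be, bg, bi, ce, de, df, dh, ei, gh, gi, hi
  2-simplices (3): bei, bgi, ghi

giving chain groups C_0 ≅ Z^10, C_1 ≅ Z^13, C_2 ≅ Z^3.

∂_1: C_1 → C_0 maps an edge to its endpoints' difference, ∂[p,q] = q − p. For instance
  ∂de = e − d.
This gives a 10×13 integer matrix of rank 8; reducing to Smith normal form yields diagonal entries (1,1,1,1,1,1,1,1).

Boundary ∂_2: C_2 → C_1 maps a triangle to the signed sum of its edges. For instance
  ∂ghi = hi − gi + gh,
  ∂bgi = gi − bi + bg.
As a 13×3 matrix over Z this has rank 3, with invariant factors (1,1,1).

From H_k ≅ ker(∂_k) / im(∂_{k+1}) we obtain:

  H_2: rank ker ∂_2 − rank ∂_3 = (3 − 3) − 0 = 0, and there is no ∂_3, so H_2 = 0.

H_2 ≅ 0.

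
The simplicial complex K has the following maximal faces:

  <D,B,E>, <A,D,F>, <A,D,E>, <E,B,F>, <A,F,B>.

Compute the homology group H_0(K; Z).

Fix the vertex order A < B < D < E < F and write every simplex with vertices in increasing order. Then dim K = 2 and the simplices of K are:

  0-simplices (5): A, B, D, E, F
  1-simplices (10): AB, AD, AE, AF, BD, BE, BF, DE, DF, EF
  2-simplices (5): ABF, ADE, ADF, BDE, BEF

Hence C_0 ≅ Z^5, C_1 ≅ Z^10, C_2 ≅ Z^5.

Boundary ∂_1: C_1 → C_0 maps an edge to its endpoints' difference, ∂[p,q] = q − p. For instance
  ∂AD = D − A.
The 5×10 boundary matrix has rank 4 and Smith normal form diag(1,1,1,1).

The boundary map ∂_2: C_2 → C_1 maps a triangle to the signed sum of its edges. For instance
  ∂ADF = DF − AF + AD,
  ∂BEF = EF − BF + BE.
As a 10×5 matrix over Z this has rank 5, with invariant factors (1,1,1,1,1).

Computing H_k = (kernel of ∂_k) / (image of ∂_{k+1}):

  H_0: rank C_0 − rank ∂_1 = 5 − 4 = 1, and the invariant factors of ∂_1 are all 1, so H_0 ≅ Z.

H_0 ≅ Z.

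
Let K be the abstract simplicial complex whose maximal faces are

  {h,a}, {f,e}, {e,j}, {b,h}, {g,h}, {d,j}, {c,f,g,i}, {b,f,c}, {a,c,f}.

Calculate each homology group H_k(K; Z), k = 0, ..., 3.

H_0 = Z,  H_1 = Z^2,  H_2 = 0,  H_3 = 0.

Fix the vertex order a < b < c < d < e < f < g < h < i < j and write every simplex with vertices in increasing order. Then dim K = 3 and the simplices of K are:

  0-simplices (10): a, b, c, d, e, f, g, h, i, j
  1-simplices (16): ac, af, ah, bc, bf, bh, cf, cg, ci, dj, ef, ej, fg, fi, gh, gi
  2-simplices (6): acf, bcf, cfg, cfi, cgi, fgi
  3-simplices (1): cfgi

so the chain groups are C_0 ≅ Z^10, C_1 ≅ Z^16, C_2 ≅ Z^6, C_3 ≅ Z^1.

Boundary ∂_1: C_1 → C_0 maps an edge to its endpoints' difference, ∂[p,q] = q − p. For instance
  ∂bc = c − b.
The resulting 10×16 matrix has rank 9, and its Smith normal form has invariant factors (1,1,1,1,1,1,1,1,1).

Boundary ∂_2: C_2 → C_1 maps a triangle to the signed sum of its edges. For instance
  ∂acf = cf − af + ac,
  ∂cgi = gi − ci + cg.
This gives a 16×6 integer matrix of rank 5; reducing to Smith normal form yields diagonal entries (1,1,1,1,1).

The boundary map ∂_3: C_3 → C_2 sends each 3-simplex σ to the alternating sum Σ_i (−1)^i (σ with its i-th vertex removed). For instance
  ∂cfgi = fgi − cgi + cfi − cfg.
This gives a 6×1 integer matrix of rank 1; reducing to Smith normal form yields diagonal entries (1).

Reading off H_k = ker ∂_k / im ∂_{k+1}:

  H_0: rank C_0 − rank ∂_1 = 10 − 9 = 1, and the invariant factors of ∂_1 are all 1, so H_0 ≅ Z.
  H_1: rank ker ∂_1 − rank ∂_2 = (16 − 9) − 5 = 2, and the invariant factors of ∂_2 are all 1, so H_1 ≅ Z^2.
  H_2: rank ker ∂_2 − rank ∂_3 = (6 − 5) − 1 = 0, and the invariant factors of ∂_3 are all 1, so H_2 ≅ 0.
  H_3: rank ker ∂_3 − rank ∂_4 = (1 − 1) − 0 = 0, and there is no ∂_4, so H_3 ≅ 0.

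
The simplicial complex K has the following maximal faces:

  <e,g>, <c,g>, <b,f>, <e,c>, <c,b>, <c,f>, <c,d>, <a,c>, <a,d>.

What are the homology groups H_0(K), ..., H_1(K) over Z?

Fix the vertex order a < b < c < d < e < f < g and write every simplex with vertices in increasing order. Then dim K = 1 and the simplices of K are:

  0-simplices (7): a, b, c, d, e, f, g
  1-simplices (9): ac, ad, bc, bf, cd, ce, cf, cg, eg

so the chain groups are C_0 ≅ Z^7, C_1 ≅ Z^9.

The boundary map ∂_1: C_1 → C_0 maps an edge to its endpoints' difference, ∂[p,q] = q − p. For instance
  ∂ad = d − a.
This gives a 7×9 integer matrix of rank 6; reducing to Smith normal form yields diagonal entries (1,1,1,1,1,1).

Now H_k = ker ∂_k / im ∂_{k+1}, so:

  H_0: rank C_0 − rank ∂_1 = 7 − 6 = 1, and the invariant factors of ∂_1 are all 1, so H_0 ≅ Z.
  H_1: rank ker ∂_1 − rank ∂_2 = (9 − 6) − 0 = 3, and there is no ∂_2, so H_1 ≅ Z^3.

As a check, the Euler characteristic is 7 − 9 = -2, which agrees with 1 − 3 = -2.

H_0 ≅ Z,  H_1 ≅ Z^3.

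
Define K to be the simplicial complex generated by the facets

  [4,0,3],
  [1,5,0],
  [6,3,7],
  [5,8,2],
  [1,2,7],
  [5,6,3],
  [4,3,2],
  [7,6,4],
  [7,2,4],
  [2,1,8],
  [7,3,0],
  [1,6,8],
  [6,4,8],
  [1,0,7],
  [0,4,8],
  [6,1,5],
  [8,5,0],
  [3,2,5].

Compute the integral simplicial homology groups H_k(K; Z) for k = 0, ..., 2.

H_0 ≅ Z,  H_1 ≅ Z ⊕ Z_2,  H_2 = 0.

Take the total order 0 < 1 < 2 < 3 < 4 < 5 < 6 < 7 < 8 on the vertex set. Then K (dimension 2) consists of the simplices:

  0-simplices (9): [0], [1], [2], [3], [4], [5], [6], [7], [8]
  1-simplices (27): (27 of them)
  2-simplices (18): [0,1,5], [0,1,7], [0,3,4], [0,3,7], [0,4,8], [0,5,8], [1,2,7], [1,2,8], [1,5,6], [1,6,8], [2,3,4], [2,3,5], [2,4,7], [2,5,8], [3,5,6], [3,6,7], [4,6,7], [4,6,8]

giving chain groups C_0 ≅ Z^9, C_1 ≅ Z^27, C_2 ≅ Z^18.

The boundary map ∂_1: C_1 → C_0 sends each edge [p,q] (with p < q) to q − p. For instance
  ∂[0,5] = [5] − [0].
The 9×27 boundary matrix has rank 8 and Smith normal form diag(1,1,1,1,1,1,1,1).

Boundary ∂_2: C_2 → C_1 sends each 2-simplex [p,q,r] to [q,r] − [p,r] + [p,q]. For instance
  ∂[2,3,5] = [3,5] − [2,5] + [2,3],
  ∂[0,5,8] = [5,8] − [0,8] + [0,5].
The resulting 27×18 matrix has rank 18, and its Smith normal form has invariant factors (1,1,1,1,1,1,1,1,1,1,1,1,1,1,1,1,1,2).

Now H_k = ker ∂_k / im ∂_{k+1}, so:

  H_0: rank C_0 − rank ∂_1 = 9 − 8 = 1, and the invariant factors of ∂_1 are all 1, so H_0 = Z.
  H_1: rank ker ∂_1 − rank ∂_2 = (27 − 8) − 18 = 1, and ∂_2 has invariant factor 2 > 1, so H_1 = Z ⊕ Z_2.
  H_2: rank ker ∂_2 − rank ∂_3 = (18 − 18) − 0 = 0, and there is no ∂_3, so H_2 = 0.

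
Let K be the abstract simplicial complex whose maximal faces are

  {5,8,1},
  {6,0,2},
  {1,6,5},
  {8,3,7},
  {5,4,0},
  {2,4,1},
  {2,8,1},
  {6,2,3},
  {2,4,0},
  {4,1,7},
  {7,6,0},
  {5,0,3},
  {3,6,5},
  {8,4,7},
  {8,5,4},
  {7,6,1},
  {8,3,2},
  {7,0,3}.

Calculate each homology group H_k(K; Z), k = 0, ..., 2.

Fix the vertex order 0 < 1 < 2 < 3 < 4 < 5 < 6 < 7 < 8 and write every simplex with vertices in increasing order. Then dim K = 2 and the simplices of K are:

  0-simplices (9): [0], [1], [2], [3], [4], [5], [6], [7], [8]
  1-simplices (27): (27 of them)
  2-simplices (18): [0,2,4], [0,2,6], [0,3,5], [0,3,7], [0,4,5], [0,6,7], [1,2,4], [1,2,8], [1,4,7], [1,5,6], [1,5,8], [1,6,7], [2,3,6], [2,3,8], [3,5,6], [3,7,8], [4,5,8], [4,7,8]

so the chain groups are C_0 ≅ Z^9, C_1 ≅ Z^27, C_2 ≅ Z^18.

Boundary ∂_1: C_1 → C_0 sends each edge [p,q] (with p < q) to q − p. For instance
  ∂[3,6] = [6] − [3].
This gives a 9×27 integer matrix of rank 8; reducing to Smith normal form yields diagonal entries (1,1,1,1,1,1,1,1).

Boundary ∂_2: C_2 → C_1 maps a triangle to the signed sum of its edges. For instance
  ∂[0,2,6] = [2,6] − [0,6] + [0,2],
  ∂[1,5,6] = [5,6] − [1,6] + [1,5].
This gives a 27×18 integer matrix of rank 18; reducing to Smith normal form yields diagonal entries (1,1,1,1,1,1,1,1,1,1,1,1,1,1,1,1,1,2).

Now H_k = ker ∂_k / im ∂_{k+1}, so:

  H_0: rank C_0 − rank ∂_1 = 9 − 8 = 1, and the invariant factors of ∂_1 are all 1, so H_0 = Z.
  H_1: rank ker ∂_1 − rank ∂_2 = (27 − 8) − 18 = 1, and ∂_2 has invariant factor 2 > 1, so H_1 = Z ⊕ Z/2Z.
  H_2: rank ker ∂_2 − rank ∂_3 = (18 − 18) − 0 = 0, and there is no ∂_3, so H_2 = 0.

(K is a triangulation of the Klein bottle.)

H_0 = Z,  H_1 = Z ⊕ Z/2Z,  H_2 = 0.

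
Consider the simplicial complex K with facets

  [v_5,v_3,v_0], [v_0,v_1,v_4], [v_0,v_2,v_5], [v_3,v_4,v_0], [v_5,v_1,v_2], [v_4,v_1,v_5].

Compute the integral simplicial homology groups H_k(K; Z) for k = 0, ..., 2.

Order the vertices as v_0 < v_1 < v_2 < v_3 < v_4 < v_5. Listing each simplex with vertices in this order, K has dimension 2 with simplices:

  0-simplices (6): [v_0], [v_1], [v_2], [v_3], [v_4], [v_5]
  1-simplices (12): [v_0,v_1], [v_0,v_2], [v_0,v_3], [v_0,v_4], [v_0,v_5], [v_1,v_2], [v_1,v_4], [v_1,v_5], [v_2,v_5], [v_3,v_4], [v_3,v_5], [v_4,v_5]
  2-simplices (6): [v_0,v_1,v_4], [v_0,v_2,v_5], [v_0,v_3,v_4], [v_0,v_3,v_5], [v_1,v_2,v_5], [v_1,v_4,v_5]

giving chain groups C_0 ≅ Z^6, C_1 ≅ Z^12, C_2 ≅ Z^6.

The boundary map ∂_1: C_1 → C_0 is given by ∂[p,q] = [q] − [p]. For instance
  ∂[v_4,v_5] = [v_5] − [v_4].
This gives a 6×12 integer matrix of rank 5; reducing to Smith normal form yields diagonal entries (1,1,1,1,1).

Boundary ∂_2: C_2 → C_1 acts by ∂[p,q,r] = [q,r] − [p,r] + [p,q]. For instance
  ∂[v_0,v_3,v_4] = [v_3,v_4] − [v_0,v_4] + [v_0,v_3],
  ∂[v_1,v_4,v_5] = [v_4,v_5] − [v_1,v_5] + [v_1,v_4].
The resulting 12×6 matrix has rank 6, and its Smith normal form has invariant factors (1,1,1,1,1,1).

Reading off H_k = ker ∂_k / im ∂_{k+1}:

  H_0: rank C_0 − rank ∂_1 = 6 − 5 = 1, and the invariant factors of ∂_1 are all 1, so H_0 = Z.
  H_1: rank ker ∂_1 − rank ∂_2 = (12 − 5) − 6 = 1, and the invariant factors of ∂_2 are all 1, so H_1 = Z.
  H_2: rank ker ∂_2 − rank ∂_3 = (6 − 6) − 0 = 0, and there is no ∂_3, so H_2 = 0.

(K is a triangulation of the cylinder S^1 x I.)

H_0 = Z,  H_1 = Z,  H_2 = 0.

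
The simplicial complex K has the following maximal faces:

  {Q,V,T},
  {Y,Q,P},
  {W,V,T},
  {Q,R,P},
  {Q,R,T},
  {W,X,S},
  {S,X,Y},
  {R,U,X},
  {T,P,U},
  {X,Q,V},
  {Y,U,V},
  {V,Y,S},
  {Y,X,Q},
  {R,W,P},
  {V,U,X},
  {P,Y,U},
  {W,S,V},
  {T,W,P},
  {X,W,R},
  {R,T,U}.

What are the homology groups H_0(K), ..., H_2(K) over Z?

Take the total order P < Q < R < S < T < U < V < W < X < Y on the vertex set. Then K (dimension 2) consists of the simplices:

  0-simplices (10): P, Q, R, S, T, U, V, W, X, Y
  1-simplices (30): PQ, PR, PT, PU, PW, PY, QR, QT, QV, QX, QY, RT, RU, RW, RX, SV, SW, SX, SY, TU, TV, TW, UV, UX, UY, VW, VX, VY, WX, XY
  2-simplices (20): PQR, PQY, PRW, PTU, PTW, PUY, QRT, QTV, QVX, QXY, RTU, RUX, RWX, SVW, SVY, SWX, SXY, TVW, UVX, UVY

so the chain groups are C_0 ≅ Z^10, C_1 ≅ Z^30, C_2 ≅ Z^20.

∂_1: C_1 → C_0 is given by ∂[p,q] = [q] − [p].
The resulting 10×30 matrix has rank 9, and its Smith normal form has invariant factors (1,1,1,1,1,1,1,1,1).

Boundary ∂_2: C_2 → C_1 acts by ∂[p,q,r] = [q,r] − [p,r] + [p,q]. For instance
  ∂PUY = UY − PY + PU,
  ∂QVX = VX − QX + QV.
This gives a 30×20 integer matrix of rank 20; reducing to Smith normal form yields diagonal entries (1,1,1,1,1,1,1,1,1,1,1,1,1,1,1,1,1,1,1,2).

Now H_k = ker ∂_k / im ∂_{k+1}, so:

  H_0: rank C_0 − rank ∂_1 = 10 − 9 = 1, and the invariant factors of ∂_1 are all 1, so H_0 ≅ Z.
  H_1: rank ker ∂_1 − rank ∂_2 = (30 − 9) − 20 = 1, and ∂_2 has invariant factor 2 > 1, so H_1 ≅ Z ⊕ Z/2.
  H_2: rank ker ∂_2 − rank ∂_3 = (20 − 20) − 0 = 0, and there is no ∂_3, so H_2 ≅ 0.

(K is a triangulation of the Klein bottle.)

H_0 ≅ Z,  H_1 ≅ Z ⊕ Z/2,  H_2 = 0.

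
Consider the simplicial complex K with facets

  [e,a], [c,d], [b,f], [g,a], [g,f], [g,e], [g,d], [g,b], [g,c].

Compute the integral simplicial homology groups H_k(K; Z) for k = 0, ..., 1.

H_0 = Z,  H_1 = Z^3.

We work with the vertex ordering a < b < c < d < e < f < g. The simplices of K, each written with vertices in increasing order, are:

  0-simplices (7): a, b, c, d, e, f, g
  1-simplices (9): ae, ag, bf, bg, cd, cg, dg, eg, fg

Hence C_0 ≅ Z^7, C_1 ≅ Z^9.

The boundary map ∂_1: C_1 → C_0 maps an edge to its endpoints' difference, ∂[p,q] = q − p. For instance
  ∂ag = g − a.
The 7×9 boundary matrix has rank 6 and Smith normal form diag(1,1,1,1,1,1).

Computing H_k = (kernel of ∂_k) / (image of ∂_{k+1}):

  H_0: rank C_0 − rank ∂_1 = 7 − 6 = 1, and the invariant factors of ∂_1 are all 1, so H_0 ≅ Z.
  H_1: rank ker ∂_1 − rank ∂_2 = (9 − 6) − 0 = 3, and there is no ∂_2, so H_1 ≅ Z^3.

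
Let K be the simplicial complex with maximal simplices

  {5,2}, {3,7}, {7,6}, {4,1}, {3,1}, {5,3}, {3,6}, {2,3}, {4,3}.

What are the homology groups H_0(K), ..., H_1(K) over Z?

H_0 = Z,  H_1 = Z^3.

Fix the vertex order 1 < 2 < 3 < 4 < 5 < 6 < 7 and write every simplex with vertices in increasing order. Then dim K = 1 and the simplices of K are:

  0-simplices (7): [1], [2], [3], [4], [5], [6], [7]
  1-simplices (9): [1,3], [1,4], [2,3], [2,5], [3,4], [3,5], [3,6], [3,7], [6,7]

giving chain groups C_0 ≅ Z^7, C_1 ≅ Z^9.

Boundary ∂_1: C_1 → C_0 is given by ∂[p,q] = [q] − [p]. For instance
  ∂[3,6] = [6] − [3].
As a 7×9 matrix over Z this has rank 6, with invariant factors (1,1,1,1,1,1).

Computing H_k = (kernel of ∂_k) / (image of ∂_{k+1}):

  H_0: rank C_0 − rank ∂_1 = 7 − 6 = 1, and the invariant factors of ∂_1 are all 1, so H_0 ≅ Z.
  H_1: rank ker ∂_1 − rank ∂_2 = (9 − 6) − 0 = 3, and there is no ∂_2, so H_1 ≅ Z^3.

As a check, the Euler characteristic is 7 − 9 = -2, which agrees with 1 − 3 = -2.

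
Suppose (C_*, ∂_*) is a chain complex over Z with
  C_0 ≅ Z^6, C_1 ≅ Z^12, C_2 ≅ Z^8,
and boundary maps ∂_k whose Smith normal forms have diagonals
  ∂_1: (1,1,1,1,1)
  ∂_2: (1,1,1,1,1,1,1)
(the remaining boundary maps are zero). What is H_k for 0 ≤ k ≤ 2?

H_0: b_0 = 6 − 0 − 5 = 1; torsion from ∂_1 factors > 1: none. So H_0 ≅ Z.
H_1: b_1 = 12 − 5 − 7 = 0; torsion from ∂_2 factors > 1: none. So H_1 ≅ 0.
H_2: b_2 = 8 − 7 − 0 = 1; torsion from ∂_3 factors > 1: none. So H_2 ≅ Z.

H_0 ≅ Z,  H_1 = 0,  H_2 ≅ Z.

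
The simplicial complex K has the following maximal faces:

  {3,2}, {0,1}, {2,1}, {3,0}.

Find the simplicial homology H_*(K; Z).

Fix the vertex order 0 < 1 < 2 < 3 and write every simplex with vertices in increasing order. Then dim K = 1 and the simplices of K are:

  0-simplices (4): [0], [1], [2], [3]
  1-simplices (4): [0,1], [0,3], [1,2], [2,3]

giving chain groups C_0 ≅ Z^4, C_1 ≅ Z^4.

∂_1: C_1 → C_0 sends each edge [p,q] (with p < q) to q − p. For instance
  ∂[2,3] = [3] − [2].
The 4×4 boundary matrix has rank 3 and Smith normal form diag(1,1,1).

Computing H_k = (kernel of ∂_k) / (image of ∂_{k+1}):

  H_0: rank C_0 − rank ∂_1 = 4 − 3 = 1, and the invariant factors of ∂_1 are all 1, so H_0 ≅ Z.
  H_1: rank ker ∂_1 − rank ∂_2 = (4 − 3) − 0 = 1, and there is no ∂_2, so H_1 ≅ Z.

H_0 = Z,  H_1 = Z.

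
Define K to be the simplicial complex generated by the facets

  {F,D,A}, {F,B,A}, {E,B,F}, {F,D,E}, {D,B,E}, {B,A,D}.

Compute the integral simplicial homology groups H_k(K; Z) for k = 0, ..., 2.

H_0 = Z,  H_1 = 0,  H_2 = Z.

Fix the vertex order A < B < D < E < F and write every simplex with vertices in increasing order. Then dim K = 2 and the simplices of K are:

  0-simplices (5): A, B, D, E, F
  1-simplices (9): AB, AD, AF, BD, BE, BF, DE, DF, EF
  2-simplices (6): ABD, ABF, ADF, BDE, BEF, DEF

so the chain groups are C_0 ≅ Z^5, C_1 ≅ Z^9, C_2 ≅ Z^6.

∂_1: C_1 → C_0 maps an edge to its endpoints' difference, ∂[p,q] = q − p. For instance
  ∂AF = F − A.
The 5×9 boundary matrix has rank 4 and Smith normal form diag(1,1,1,1).

∂_2: C_2 → C_1 maps a triangle to the signed sum of its edges. For instance
  ∂ABF = BF − AF + AB,
  ∂BDE = DE − BE + BD.
As a 9×6 matrix over Z this has rank 5, with invariant factors (1,1,1,1,1).

Computing H_k = (kernel of ∂_k) / (image of ∂_{k+1}):

  H_0: rank C_0 − rank ∂_1 = 5 − 4 = 1, and the invariant factors of ∂_1 are all 1, so H_0 ≅ Z.
  H_1: rank ker ∂_1 − rank ∂_2 = (9 − 4) − 5 = 0, and the invariant factors of ∂_2 are all 1, so H_1 ≅ 0.
  H_2: rank ker ∂_2 − rank ∂_3 = (6 − 5) − 0 = 1, and there is no ∂_3, so H_2 ≅ Z.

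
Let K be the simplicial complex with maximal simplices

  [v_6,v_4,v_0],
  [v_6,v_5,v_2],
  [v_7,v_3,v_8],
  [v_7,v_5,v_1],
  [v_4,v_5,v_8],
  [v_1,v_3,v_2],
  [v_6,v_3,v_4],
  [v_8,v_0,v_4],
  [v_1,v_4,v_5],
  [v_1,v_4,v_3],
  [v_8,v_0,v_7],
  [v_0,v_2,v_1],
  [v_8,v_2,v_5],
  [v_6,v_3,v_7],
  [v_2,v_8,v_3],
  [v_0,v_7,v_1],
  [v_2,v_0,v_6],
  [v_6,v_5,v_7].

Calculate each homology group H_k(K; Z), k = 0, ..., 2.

H_0 ≅ Z,  H_1 ≅ Z^2,  H_2 ≅ Z.

Take the total order v_0 < v_1 < v_2 < v_3 < v_4 < v_5 < v_6 < v_7 < v_8 on the vertex set. Then K (dimension 2) consists of the simplices:

  0-simplices (9): [v_0], [v_1], [v_2], [v_3], [v_4], [v_5], [v_6], [v_7], [v_8]
  1-simplices (27): (27 of them)
  2-simplices (18): (18 of them)

so the chain groups are C_0 ≅ Z^9, C_1 ≅ Z^27, C_2 ≅ Z^18.

Boundary ∂_1: C_1 → C_0 maps an edge to its endpoints' difference, ∂[p,q] = q − p. For instance
  ∂[v_6,v_7] = [v_7] − [v_6].
This gives a 9×27 integer matrix of rank 8; reducing to Smith normal form yields diagonal entries (1,1,1,1,1,1,1,1).

The boundary map ∂_2: C_2 → C_1 acts by ∂[p,q,r] = [q,r] − [p,r] + [p,q]. For instance
  ∂[v_5,v_6,v_7] = [v_6,v_7] − [v_5,v_7] + [v_5,v_6],
  ∂[v_2,v_3,v_8] = [v_3,v_8] − [v_2,v_8] + [v_2,v_3].
The 27×18 boundary matrix has rank 17 and Smith normal form diag(1,1,1,1,1,1,1,1,1,1,1,1,1,1,1,1,1).

Computing H_k = (kernel of ∂_k) / (image of ∂_{k+1}):

  H_0: rank C_0 − rank ∂_1 = 9 − 8 = 1, and the invariant factors of ∂_1 are all 1, so H_0 ≅ Z.
  H_1: rank ker ∂_1 − rank ∂_2 = (27 − 8) − 17 = 2, and the invariant factors of ∂_2 are all 1, so H_1 ≅ Z^2.
  H_2: rank ker ∂_2 − rank ∂_3 = (18 − 17) − 0 = 1, and there is no ∂_3, so H_2 ≅ Z.

As a check, the Euler characteristic is 9 − 27 + 18 = 0, which agrees with 1 − 2 + 1 = 0.
(K is a triangulation of the torus T^2.)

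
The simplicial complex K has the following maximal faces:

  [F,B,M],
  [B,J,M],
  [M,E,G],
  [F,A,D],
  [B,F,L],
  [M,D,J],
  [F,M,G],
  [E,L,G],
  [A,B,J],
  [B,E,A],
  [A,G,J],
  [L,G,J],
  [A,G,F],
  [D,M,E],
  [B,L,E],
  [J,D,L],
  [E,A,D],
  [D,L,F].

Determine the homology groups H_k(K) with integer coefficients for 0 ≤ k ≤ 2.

Fix the vertex order A < B < D < E < F < G < J < L < M and write every simplex with vertices in increasing order. Then dim K = 2 and the simplices of K are:

  0-simplices (9): A, B, D, E, F, G, J, L, M
  1-simplices (27): AB, AD, AE, AF, AG, AJ, BE, BF, BJ, BL, BM, DE, DF, DJ, DL, DM, EG, EL, EM, FG, FL, FM, GJ, GL, GM, JL, JM
  2-simplices (18): ABE, ABJ, ADE, ADF, AFG, AGJ, BEL, BFL, BFM, BJM, DEM, DFL, DJL, DJM, EGL, EGM, FGM, GJL

giving chain groups C_0 ≅ Z^9, C_1 ≅ Z^27, C_2 ≅ Z^18.

The boundary map ∂_1: C_1 → C_0 maps an edge to its endpoints' difference, ∂[p,q] = q − p.
As a 9×27 matrix over Z this has rank 8, with invariant factors (1,1,1,1,1,1,1,1).

The boundary map ∂_2: C_2 → C_1 acts by ∂[p,q,r] = [q,r] − [p,r] + [p,q]. For instance
  ∂BEL = EL − BL + BE,
  ∂ABE = BE − AE + AB.
This gives a 27×18 integer matrix of rank 17; reducing to Smith normal form yields diagonal entries (1,1,1,1,1,1,1,1,1,1,1,1,1,1,1,1,1).

From H_k ≅ ker(∂_k) / im(∂_{k+1}) we obtain:

  H_0: rank C_0 − rank ∂_1 = 9 − 8 = 1, and the invariant factors of ∂_1 are all 1, so H_0 ≅ Z.
  H_1: rank ker ∂_1 − rank ∂_2 = (27 − 8) − 17 = 2, and the invariant factors of ∂_2 are all 1, so H_1 ≅ Z^2.
  H_2: rank ker ∂_2 − rank ∂_3 = (18 − 17) − 0 = 1, and there is no ∂_3, so H_2 ≅ Z.

H_0 = Z,  H_1 = Z^2,  H_2 = Z.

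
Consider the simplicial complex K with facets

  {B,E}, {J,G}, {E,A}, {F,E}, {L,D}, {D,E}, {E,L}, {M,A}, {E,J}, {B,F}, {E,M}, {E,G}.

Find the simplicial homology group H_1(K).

H_1 = Z^4.

Order the vertices as A < B < D < E < F < G < J < L < M. Listing each simplex with vertices in this order, K has dimension 1 with simplices:

  0-simplices (9): A, B, D, E, F, G, J, L, M
  1-simplices (12): AE, AM, BE, BF, DE, DL, EF, EG, EJ, EL, EM, GJ

so the chain groups are C_0 ≅ Z^9, C_1 ≅ Z^12.

∂_1: C_1 → C_0 sends each edge [p,q] (with p < q) to q − p.
The 9×12 boundary matrix has rank 8 and Smith normal form diag(1,1,1,1,1,1,1,1).

Reading off H_k = ker ∂_k / im ∂_{k+1}:

  H_1: rank ker ∂_1 − rank ∂_2 = (12 − 8) − 0 = 4, and there is no ∂_2, so H_1 ≅ Z^4.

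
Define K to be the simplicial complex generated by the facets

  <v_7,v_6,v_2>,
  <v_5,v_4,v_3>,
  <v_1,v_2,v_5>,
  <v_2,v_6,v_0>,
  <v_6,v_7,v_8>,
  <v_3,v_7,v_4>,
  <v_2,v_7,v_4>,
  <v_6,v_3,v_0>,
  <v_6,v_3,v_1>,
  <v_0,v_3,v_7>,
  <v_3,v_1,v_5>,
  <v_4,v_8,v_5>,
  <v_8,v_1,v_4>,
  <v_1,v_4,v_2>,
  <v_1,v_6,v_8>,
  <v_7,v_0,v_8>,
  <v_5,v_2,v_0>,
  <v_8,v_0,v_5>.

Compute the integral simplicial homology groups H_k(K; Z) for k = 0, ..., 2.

H_0 ≅ Z,  H_1 ≅ Z ⊕ Z/2,  H_2 = 0.

Order the vertices as v_0 < v_1 < v_2 < v_3 < v_4 < v_5 < v_6 < v_7 < v_8. Listing each simplex with vertices in this order, K has dimension 2 with simplices:

  0-simplices (9): [v_0], [v_1], [v_2], [v_3], [v_4], [v_5], [v_6], [v_7], [v_8]
  1-simplices (27): (27 of them)
  2-simplices (18): (18 of them)

Hence C_0 ≅ Z^9, C_1 ≅ Z^27, C_2 ≅ Z^18.

Boundary ∂_1: C_1 → C_0 sends each edge [p,q] (with p < q) to q − p.
The resulting 9×27 matrix has rank 8, and its Smith normal form has invariant factors (1,1,1,1,1,1,1,1).

Boundary ∂_2: C_2 → C_1 sends each 2-simplex [p,q,r] to [q,r] − [p,r] + [p,q]. For instance
  ∂[v_1,v_3,v_6] = [v_3,v_6] − [v_1,v_6] + [v_1,v_3],
  ∂[v_0,v_3,v_6] = [v_3,v_6] − [v_0,v_6] + [v_0,v_3].
This gives a 27×18 integer matrix of rank 18; reducing to Smith normal form yields diagonal entries (1,1,1,1,1,1,1,1,1,1,1,1,1,1,1,1,1,2).

From H_k ≅ ker(∂_k) / im(∂_{k+1}) we obtain:

  H_0: rank C_0 − rank ∂_1 = 9 − 8 = 1, and the invariant factors of ∂_1 are all 1, so H_0 = Z.
  H_1: rank ker ∂_1 − rank ∂_2 = (27 − 8) − 18 = 1, and ∂_2 has invariant factor 2 > 1, so H_1 = Z ⊕ Z/2.
  H_2: rank ker ∂_2 − rank ∂_3 = (18 − 18) − 0 = 0, and there is no ∂_3, so H_2 = 0.

(K is a triangulation of the Klein bottle.)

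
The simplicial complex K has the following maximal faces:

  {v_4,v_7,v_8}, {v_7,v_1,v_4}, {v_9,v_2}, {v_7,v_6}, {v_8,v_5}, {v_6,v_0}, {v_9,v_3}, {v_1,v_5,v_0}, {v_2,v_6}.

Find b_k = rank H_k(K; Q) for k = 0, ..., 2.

b_0 = 1, b_1 = 2, b_2 = 0.

We work with the vertex ordering v_0 < v_1 < v_2 < v_3 < v_4 < v_5 < v_6 < v_7 < v_8 < v_9. The simplices of K, each written with vertices in increasing order, are:

  0-simplices (10): [v_0], [v_1], [v_2], [v_3], [v_4], [v_5], [v_6], [v_7], [v_8], [v_9]
  1-simplices (14): [v_0,v_1], [v_0,v_5], [v_0,v_6], [v_1,v_4], [v_1,v_5], [v_1,v_7], [v_2,v_6], [v_2,v_9], [v_3,v_9], [v_4,v_7], [v_4,v_8], [v_5,v_8], [v_6,v_7], [v_7,v_8]
  2-simplices (3): [v_0,v_1,v_5], [v_1,v_4,v_7], [v_4,v_7,v_8]

Hence C_0 ≅ Z^10, C_1 ≅ Z^14, C_2 ≅ Z^3.

The boundary map ∂_1: C_1 → C_0 sends each edge [p,q] (with p < q) to q − p. For instance
  ∂[v_7,v_8] = [v_8] − [v_7].
The 10×14 boundary matrix has rank 9 and Smith normal form diag(1,1,1,1,1,1,1,1,1).

The boundary map ∂_2: C_2 → C_1 acts by ∂[p,q,r] = [q,r] − [p,r] + [p,q]. For instance
  ∂[v_0,v_1,v_5] = [v_1,v_5] − [v_0,v_5] + [v_0,v_1],
  ∂[v_1,v_4,v_7] = [v_4,v_7] − [v_1,v_7] + [v_1,v_4].
The resulting 14×3 matrix has rank 3, and its Smith normal form has invariant factors (1,1,1).

From H_k ≅ ker(∂_k) / im(∂_{k+1}) we obtain:

  H_0: rank C_0 − rank ∂_1 = 10 − 9 = 1, and the invariant factors of ∂_1 are all 1, so H_0 ≅ Z.
  H_1: rank ker ∂_1 − rank ∂_2 = (14 − 9) − 3 = 2, and the invariant factors of ∂_2 are all 1, so H_1 ≅ Z^2.
  H_2: rank ker ∂_2 − rank ∂_3 = (3 − 3) − 0 = 0, and there is no ∂_3, so H_2 ≅ 0.

Hence the Betti numbers are b_0 = 1, b_1 = 2, b_2 = 0.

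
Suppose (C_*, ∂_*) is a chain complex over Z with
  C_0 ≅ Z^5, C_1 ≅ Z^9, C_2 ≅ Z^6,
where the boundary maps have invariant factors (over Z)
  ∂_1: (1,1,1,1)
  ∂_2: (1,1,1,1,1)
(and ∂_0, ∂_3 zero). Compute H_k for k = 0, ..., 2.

H_0 = Z,  H_1 = 0,  H_2 = Z.

H_0: b_0 = 5 − 0 − 4 = 1; torsion from ∂_1 factors > 1: none. So H_0 = Z.
H_1: b_1 = 9 − 4 − 5 = 0; torsion from ∂_2 factors > 1: none. So H_1 = 0.
H_2: b_2 = 6 − 5 − 0 = 1; torsion from ∂_3 factors > 1: none. So H_2 = Z.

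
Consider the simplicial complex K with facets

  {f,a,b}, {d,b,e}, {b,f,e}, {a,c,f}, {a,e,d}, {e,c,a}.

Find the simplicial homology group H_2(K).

K has 6 vertices, 12 edges, 6 triangles.
rank ∂_2 = 6, rank ∂_3 = 0 ⇒ b_2 = 6 − 6 − 0 = 0. So H_2 ≅ 0.

H_2 ≅ 0.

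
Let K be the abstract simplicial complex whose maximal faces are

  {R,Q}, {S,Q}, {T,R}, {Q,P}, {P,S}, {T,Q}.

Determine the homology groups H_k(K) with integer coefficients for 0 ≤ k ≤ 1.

H_0 = Z,  H_1 = Z^2.

K has 5 vertices, 6 edges.
rank ∂_0 = 0, rank ∂_1 = 4 ⇒ b_0 = 5 − 0 − 4 = 1; all invariant factors of ∂_1 are 1 so no torsion. So H_0 = Z.
rank ∂_1 = 4, rank ∂_2 = 0 ⇒ b_1 = 6 − 4 − 0 = 2. So H_1 = Z^2.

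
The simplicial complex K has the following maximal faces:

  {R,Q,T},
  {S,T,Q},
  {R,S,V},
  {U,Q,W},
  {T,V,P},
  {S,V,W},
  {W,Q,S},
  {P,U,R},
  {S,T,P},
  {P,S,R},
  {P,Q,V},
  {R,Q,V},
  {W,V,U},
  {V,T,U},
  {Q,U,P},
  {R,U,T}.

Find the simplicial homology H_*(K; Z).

We work with the vertex ordering P < Q < R < S < T < U < V < W. The simplices of K, each written with vertices in increasing order, are:

  0-simplices (8): P, Q, R, S, T, U, V, W
  1-simplices (24): PQ, PR, PS, PT, PU, PV, QR, QS, QT, QU, QV, QW, RS, RT, RU, RV, ST, SV, SW, TU, TV, UV, UW, VW
  2-simplices (16): PQU, PQV, PRS, PRU, PST, PTV, QRT, QRV, QST, QSW, QUW, RSV, RTU, SVW, TUV, UVW

giving chain groups C_0 ≅ Z^8, C_1 ≅ Z^24, C_2 ≅ Z^16.

The boundary map ∂_1: C_1 → C_0 sends each edge [p,q] (with p < q) to q − p.
As a 8×24 matrix over Z this has rank 7, with invariant factors (1,1,1,1,1,1,1).

∂_2: C_2 → C_1 maps a triangle to the signed sum of its edges. For instance
  ∂PRS = RS − PS + PR,
  ∂QUW = UW − QW + QU.
The resulting 24×16 matrix has rank 15, and its Smith normal form has invariant factors (1,1,1,1,1,1,1,1,1,1,1,1,1,1,1).

Computing H_k = (kernel of ∂_k) / (image of ∂_{k+1}):

  H_0: rank C_0 − rank ∂_1 = 8 − 7 = 1, and the invariant factors of ∂_1 are all 1, so H_0 = Z.
  H_1: rank ker ∂_1 − rank ∂_2 = (24 − 7) − 15 = 2, and the invariant factors of ∂_2 are all 1, so H_1 = Z^2.
  H_2: rank ker ∂_2 − rank ∂_3 = (16 − 15) − 0 = 1, and there is no ∂_3, so H_2 = Z.

(K is a triangulation of the torus T^2.)

H_0 ≅ Z,  H_1 ≅ Z^2,  H_2 ≅ Z.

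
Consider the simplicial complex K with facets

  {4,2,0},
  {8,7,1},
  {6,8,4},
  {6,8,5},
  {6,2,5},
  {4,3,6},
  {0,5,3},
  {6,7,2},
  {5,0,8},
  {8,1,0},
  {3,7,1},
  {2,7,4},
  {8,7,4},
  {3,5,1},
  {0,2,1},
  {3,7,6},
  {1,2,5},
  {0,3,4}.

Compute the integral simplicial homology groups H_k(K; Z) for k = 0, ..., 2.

H_0 = Z,  H_1 = Z ⊕ Z/2,  H_2 = 0.

K has 9 vertices, 27 edges, 18 triangles.
rank ∂_0 = 0, rank ∂_1 = 8 ⇒ b_0 = 9 − 0 − 8 = 1; all invariant factors of ∂_1 are 1 so no torsion. So H_0 ≅ Z.
rank ∂_1 = 8, rank ∂_2 = 18 ⇒ b_1 = 27 − 8 − 18 = 1; ∂_2 has invariant factor(s) [2] giving torsion. So H_1 ≅ Z ⊕ Z/2.
rank ∂_2 = 18, rank ∂_3 = 0 ⇒ b_2 = 18 − 18 − 0 = 0. So H_2 ≅ 0.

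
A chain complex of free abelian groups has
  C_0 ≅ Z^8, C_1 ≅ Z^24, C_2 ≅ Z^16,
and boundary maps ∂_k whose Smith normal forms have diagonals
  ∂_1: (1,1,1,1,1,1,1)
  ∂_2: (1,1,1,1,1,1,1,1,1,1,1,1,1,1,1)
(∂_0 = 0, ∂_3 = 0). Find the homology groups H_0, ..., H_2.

H_0 = Z,  H_1 = Z^2,  H_2 = Z.

H_0: b_0 = 8 − 0 − 7 = 1; torsion from ∂_1 factors > 1: none. So H_0 = Z.
H_1: b_1 = 24 − 7 − 15 = 2; torsion from ∂_2 factors > 1: none. So H_1 = Z^2.
H_2: b_2 = 16 − 15 − 0 = 1; torsion from ∂_3 factors > 1: none. So H_2 = Z.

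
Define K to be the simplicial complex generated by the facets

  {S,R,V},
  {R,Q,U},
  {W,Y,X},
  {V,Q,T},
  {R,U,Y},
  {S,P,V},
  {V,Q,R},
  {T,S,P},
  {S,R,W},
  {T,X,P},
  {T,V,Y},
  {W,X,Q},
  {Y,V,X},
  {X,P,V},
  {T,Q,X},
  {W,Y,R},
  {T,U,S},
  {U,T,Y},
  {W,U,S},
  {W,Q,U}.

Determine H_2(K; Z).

We work with the vertex ordering P < Q < R < S < T < U < V < W < X < Y. The simplices of K, each written with vertices in increasing order, are:

  0-simplices (10): P, Q, R, S, T, U, V, W, X, Y
  1-simplices (30): PS, PT, PV, PX, QR, QT, QU, QV, QW, QX, RS, RU, RV, RW, RY, ST, SU, SV, SW, TU, TV, TX, TY, UW, UY, VX, VY, WX, WY, XY
  2-simplices (20): PST, PSV, PTX, PVX, QRU, QRV, QTV, QTX, QUW, QWX, RSV, RSW, RUY, RWY, STU, SUW, TUY, TVY, VXY, WXY

Hence C_0 ≅ Z^10, C_1 ≅ Z^30, C_2 ≅ Z^20.

∂_1: C_1 → C_0 is given by ∂[p,q] = [q] − [p].
This gives a 10×30 integer matrix of rank 9; reducing to Smith normal form yields diagonal entries (1,1,1,1,1,1,1,1,1).

∂_2: C_2 → C_1 sends each 2-simplex [p,q,r] to [q,r] − [p,r] + [p,q]. For instance
  ∂PSV = SV − PV + PS,
  ∂SUW = UW − SW + SU.
As a 30×20 matrix over Z this has rank 20, with invariant factors (1,1,1,1,1,1,1,1,1,1,1,1,1,1,1,1,1,1,1,2).

From H_k ≅ ker(∂_k) / im(∂_{k+1}) we obtain:

  H_2: rank ker ∂_2 − rank ∂_3 = (20 − 20) − 0 = 0, and there is no ∂_3, so H_2 ≅ 0.

(K is a triangulation of the Klein bottle.)

H_2 = 0.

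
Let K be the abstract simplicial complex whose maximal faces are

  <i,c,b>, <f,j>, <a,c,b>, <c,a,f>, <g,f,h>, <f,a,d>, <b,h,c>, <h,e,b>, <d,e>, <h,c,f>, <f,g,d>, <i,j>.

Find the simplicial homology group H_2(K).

We work with the vertex ordering a < b < c < d < e < f < g < h < i < j. The simplices of K, each written with vertices in increasing order, are:

  0-simplices (10): a, b, c, d, e, f, g, h, i, j
  1-simplices (20): ab, ac, ad, af, bc, be, bh, bi, cf, ch, ci, de, df, dg, eh, fg, fh, fj, gh, ij
  2-simplices (9): abc, acf, adf, bch, bci, beh, cfh, dfg, fgh

Hence C_0 ≅ Z^10, C_1 ≅ Z^20, C_2 ≅ Z^9.

∂_1: C_1 → C_0 maps an edge to its endpoints' difference, ∂[p,q] = q − p. For instance
  ∂fh = h − f.
This gives a 10×20 integer matrix of rank 9; reducing to Smith normal form yields diagonal entries (1,1,1,1,1,1,1,1,1).

The boundary map ∂_2: C_2 → C_1 acts by ∂[p,q,r] = [q,r] − [p,r] + [p,q]. For instance
  ∂acf = cf − af + ac,
  ∂fgh = gh − fh + fg.
As a 20×9 matrix over Z this has rank 9, with invariant factors (1,1,1,1,1,1,1,1,1).

From H_k ≅ ker(∂_k) / im(∂_{k+1}) we obtain:

  H_2: rank ker ∂_2 − rank ∂_3 = (9 − 9) − 0 = 0, and there is no ∂_3, so H_2 ≅ 0.

H_2 ≅ 0.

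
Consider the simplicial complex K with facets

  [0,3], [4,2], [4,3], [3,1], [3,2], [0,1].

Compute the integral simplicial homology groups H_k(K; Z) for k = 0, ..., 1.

H_0 = Z,  H_1 = Z^2.

Take the total order 0 < 1 < 2 < 3 < 4 on the vertex set. Then K (dimension 1) consists of the simplices:

  0-simplices (5): [0], [1], [2], [3], [4]
  1-simplices (6): [0,1], [0,3], [1,3], [2,3], [2,4], [3,4]

so the chain groups are C_0 ≅ Z^5, C_1 ≅ Z^6.

Boundary ∂_1: C_1 → C_0 sends each edge [p,q] (with p < q) to q − p.
As a 5×6 matrix over Z this has rank 4, with invariant factors (1,1,1,1).

From H_k ≅ ker(∂_k) / im(∂_{k+1}) we obtain:

  H_0: rank C_0 − rank ∂_1 = 5 − 4 = 1, and the invariant factors of ∂_1 are all 1, so H_0 ≅ Z.
  H_1: rank ker ∂_1 − rank ∂_2 = (6 − 4) − 0 = 2, and there is no ∂_2, so H_1 ≅ Z^2.

(K is a triangulation of a wedge of 2 circles.)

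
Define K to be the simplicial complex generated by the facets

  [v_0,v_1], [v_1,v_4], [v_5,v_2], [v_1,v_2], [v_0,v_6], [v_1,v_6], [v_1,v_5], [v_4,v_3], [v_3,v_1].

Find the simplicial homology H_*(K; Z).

H_0 = Z,  H_1 = Z^3.

Take the total order v_0 < v_1 < v_2 < v_3 < v_4 < v_5 < v_6 on the vertex set. Then K (dimension 1) consists of the simplices:

  0-simplices (7): [v_0], [v_1], [v_2], [v_3], [v_4], [v_5], [v_6]
  1-simplices (9): [v_0,v_1], [v_0,v_6], [v_1,v_2], [v_1,v_3], [v_1,v_4], [v_1,v_5], [v_1,v_6], [v_2,v_5], [v_3,v_4]

so the chain groups are C_0 ≅ Z^7, C_1 ≅ Z^9.

∂_1: C_1 → C_0 is given by ∂[p,q] = [q] − [p]. For instance
  ∂[v_1,v_4] = [v_4] − [v_1].
As a 7×9 matrix over Z this has rank 6, with invariant factors (1,1,1,1,1,1).

Now H_k = ker ∂_k / im ∂_{k+1}, so:

  H_0: rank C_0 − rank ∂_1 = 7 − 6 = 1, and the invariant factors of ∂_1 are all 1, so H_0 ≅ Z.
  H_1: rank ker ∂_1 − rank ∂_2 = (9 − 6) − 0 = 3, and there is no ∂_2, so H_1 ≅ Z^3.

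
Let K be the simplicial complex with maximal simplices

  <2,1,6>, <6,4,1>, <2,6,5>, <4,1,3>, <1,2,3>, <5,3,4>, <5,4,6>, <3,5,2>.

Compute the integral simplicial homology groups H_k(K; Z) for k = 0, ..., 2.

Order the vertices as 1 < 2 < 3 < 4 < 5 < 6. Listing each simplex with vertices in this order, K has dimension 2 with simplices:

  0-simplices (6): [1], [2], [3], [4], [5], [6]
  1-simplices (12): [1,2], [1,3], [1,4], [1,6], [2,3], [2,5], [2,6], [3,4], [3,5], [4,5], [4,6], [5,6]
  2-simplices (8): [1,2,3], [1,2,6], [1,3,4], [1,4,6], [2,3,5], [2,5,6], [3,4,5], [4,5,6]

giving chain groups C_0 ≅ Z^6, C_1 ≅ Z^12, C_2 ≅ Z^8.

Boundary ∂_1: C_1 → C_0 maps an edge to its endpoints' difference, ∂[p,q] = q − p.
The resulting 6×12 matrix has rank 5, and its Smith normal form has invariant factors (1,1,1,1,1).

∂_2: C_2 → C_1 acts by ∂[p,q,r] = [q,r] − [p,r] + [p,q]. For instance
  ∂[2,5,6] = [5,6] − [2,6] + [2,5],
  ∂[3,4,5] = [4,5] − [3,5] + [3,4].
The 12×8 boundary matrix has rank 7 and Smith normal form diag(1,1,1,1,1,1,1).

Computing H_k = (kernel of ∂_k) / (image of ∂_{k+1}):

  H_0: rank C_0 − rank ∂_1 = 6 − 5 = 1, and the invariant factors of ∂_1 are all 1, so H_0 = Z.
  H_1: rank ker ∂_1 − rank ∂_2 = (12 − 5) − 7 = 0, and the invariant factors of ∂_2 are all 1, so H_1 = 0.
  H_2: rank ker ∂_2 − rank ∂_3 = (8 − 7) − 0 = 1, and there is no ∂_3, so H_2 = Z.

As a check, the Euler characteristic is 6 − 12 + 8 = 2, which agrees with 1 − 0 + 1 = 2.

H_0 = Z,  H_1 = 0,  H_2 = Z.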